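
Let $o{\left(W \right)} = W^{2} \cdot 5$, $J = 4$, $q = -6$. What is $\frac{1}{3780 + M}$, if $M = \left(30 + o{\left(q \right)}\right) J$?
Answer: $\frac{1}{4620} \approx 0.00021645$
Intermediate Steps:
$o{\left(W \right)} = 5 W^{2}$
$M = 840$ ($M = \left(30 + 5 \left(-6\right)^{2}\right) 4 = \left(30 + 5 \cdot 36\right) 4 = \left(30 + 180\right) 4 = 210 \cdot 4 = 840$)
$\frac{1}{3780 + M} = \frac{1}{3780 + 840} = \frac{1}{4620}$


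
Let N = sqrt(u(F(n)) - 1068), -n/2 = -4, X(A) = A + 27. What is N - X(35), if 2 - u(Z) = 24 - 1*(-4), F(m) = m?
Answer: -62 + I*sqrt(1094) ≈ -62.0 + 33.076*I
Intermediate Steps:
X(A) = 27 + A
n = 8 (n = -2*(-4) = 8)
u(Z) = -26 (u(Z) = 2 - (24 - 1*(-4)) = 2 - (24 + 4) = 2 - 1*28 = 2 - 28 = -26)
N = I*sqrt(1094) (N = sqrt(-26 - 1068) = sqrt(-1094) = I*sqrt(1094) ≈ 33.076*I)
N - X(35) = I*sqrt(1094) - (27 + 35) = I*sqrt(1094) - 1*62 = I*sqrt(1094) - 62 = -62 + I*sqrt(1094)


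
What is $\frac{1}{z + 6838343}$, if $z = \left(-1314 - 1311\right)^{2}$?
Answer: $\frac{1}{13728968} \approx 7.2839 \cdot 10^{-8}$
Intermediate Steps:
$z = 6890625$ ($z = \left(-2625\right)^{2} = 6890625$)
$\frac{1}{z + 6838343} = \frac{1}{6890625 + 6838343} = \frac{1}{13728968}$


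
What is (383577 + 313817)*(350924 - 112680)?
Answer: 166149936136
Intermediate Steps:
(383577 + 313817)*(350924 - 112680) = 697394*238244 = 166149936136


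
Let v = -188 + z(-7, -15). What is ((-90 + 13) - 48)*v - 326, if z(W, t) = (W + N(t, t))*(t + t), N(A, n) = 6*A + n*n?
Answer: 503174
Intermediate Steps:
N(A, n) = n² + 6*A (N(A, n) = 6*A + n² = n² + 6*A)
z(W, t) = 2*t*(W + t² + 6*t) (z(W, t) = (W + (t² + 6*t))*(t + t) = (W + t² + 6*t)*(2*t) = 2*t*(W + t² + 6*t))
v = -4028 (v = -188 + 2*(-15)*(-7 + (-15)² + 6*(-15)) = -188 + 2*(-15)*(-7 + 225 - 90) = -188 + 2*(-15)*128 = -188 - 3840 = -4028)
((-90 + 13) - 48)*v - 326 = ((-90 + 13) - 48)*(-4028) - 326 = (-77 - 48)*(-4028) - 326 = -125*(-4028) - 326 = 503500 - 326 = 503174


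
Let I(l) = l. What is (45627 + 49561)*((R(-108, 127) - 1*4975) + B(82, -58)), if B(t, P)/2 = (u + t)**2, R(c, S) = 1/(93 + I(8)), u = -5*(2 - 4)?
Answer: 114916093752/101 ≈ 1.1378e+9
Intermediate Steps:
u = 10 (u = -5*(-2) = 10)
R(c, S) = 1/101 (R(c, S) = 1/(93 + 8) = 1/101)
B(t, P) = 2*(10 + t)**2
(45627 + 49561)*((R(-108, 127) - 1*4975) + B(82, -58)) = (45627 + 49561)*((1/101 - 1*4975) + 2*(10 + 82)**2) = 95188*((1/101 - 4975) + 2*92**2) = 95188*(-502474/101 + 2*8464) = 95188*(-502474/101 + 16928) = 95188*(1207254/101) = 114916093752/101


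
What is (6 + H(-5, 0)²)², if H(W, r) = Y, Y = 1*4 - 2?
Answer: 100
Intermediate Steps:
Y = 2 (Y = 4 - 2 = 2)
H(W, r) = 2
(6 + H(-5, 0)²)² = (6 + 2²)² = (6 + 4)² = 10² = 100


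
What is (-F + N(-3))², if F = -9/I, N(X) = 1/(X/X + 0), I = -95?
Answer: 7396/9025 ≈ 0.81950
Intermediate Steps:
N(X) = 1 (N(X) = 1/(1 + 0) = 1/1 = 1)
F = 9/95 (F = -9/(-95) = -9*(-1/95) = 9/95 ≈ 0.094737)
(-F + N(-3))² = (-1*9/95 + 1)² = (-9/95 + 1)² = (86/95)² = 7396/9025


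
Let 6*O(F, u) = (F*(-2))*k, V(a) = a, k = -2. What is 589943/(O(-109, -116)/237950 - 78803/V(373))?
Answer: -78540896167575/28126801432 ≈ -2792.4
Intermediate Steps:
O(F, u) = 2*F/3 (O(F, u) = ((F*(-2))*(-2))/6 = (-2*F*(-2))/6 = (4*F)/6 = 2*F/3)
589943/(O(-109, -116)/237950 - 78803/V(373)) = 589943/(((2/3)*(-109))/237950 - 78803/373) = 589943/(-218/3*1/237950 - 78803*1/373) = 589943/(-109/356925 - 78803/373) = 589943/(-28126801432/133133025) = 589943*(-133133025/28126801432) = -78540896167575/28126801432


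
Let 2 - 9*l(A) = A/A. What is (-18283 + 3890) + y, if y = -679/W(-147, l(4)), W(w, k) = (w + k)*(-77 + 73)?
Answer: -76116295/5288 ≈ -14394.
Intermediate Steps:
l(A) = ⅑ (l(A) = 2/9 - A/(9*A) = 2/9 - ⅑*1 = 2/9 - ⅑ = ⅑)
W(w, k) = -4*k - 4*w (W(w, k) = (k + w)*(-4) = -4*k - 4*w)
y = -6111/5288 (y = -679/(-4*⅑ - 4*(-147)) = -679/(-4/9 + 588) = -679/5288/9 = -679*9/5288 = -6111/5288 ≈ -1.1556)
(-18283 + 3890) + y = (-18283 + 3890) - 6111/5288 = -14393 - 6111/5288 = -76116295/5288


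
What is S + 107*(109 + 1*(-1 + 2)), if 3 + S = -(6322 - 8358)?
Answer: 13803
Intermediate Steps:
S = 2033 (S = -3 - (6322 - 8358) = -3 - 1*(-2036) = -3 + 2036 = 2033)
S + 107*(109 + 1*(-1 + 2)) = 2033 + 107*(109 + 1*(-1 + 2)) = 2033 + 107*(109 + 1*1) = 2033 + 107*(109 + 1) = 2033 + 107*110 = 2033 + 11770 = 13803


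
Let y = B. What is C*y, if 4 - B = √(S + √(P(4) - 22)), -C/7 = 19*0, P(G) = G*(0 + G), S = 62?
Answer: 0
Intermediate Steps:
P(G) = G² (P(G) = G*G = G²)
C = 0 (C = -133*0 = -7*0 = 0)
B = 4 - √(62 + I*√6) (B = 4 - √(62 + √(4² - 22)) = 4 - √(62 + √(16 - 22)) = 4 - √(62 + √(-6)) = 4 - √(62 + I*√6) ≈ -3.8755 - 0.15551*I)
y = 4 - √(62 + I*√6) ≈ -3.8755 - 0.15551*I
C*y = 0*(4 - √(62 + I*√6)) = 0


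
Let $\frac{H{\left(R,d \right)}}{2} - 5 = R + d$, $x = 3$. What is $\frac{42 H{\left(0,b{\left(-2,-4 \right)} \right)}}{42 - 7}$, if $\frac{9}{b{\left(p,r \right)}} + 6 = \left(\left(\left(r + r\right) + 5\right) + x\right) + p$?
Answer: $\frac{93}{10} \approx 9.3$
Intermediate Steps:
$b{\left(p,r \right)} = \frac{9}{2 + p + 2 r}$ ($b{\left(p,r \right)} = \frac{9}{-6 + \left(\left(\left(\left(r + r\right) + 5\right) + 3\right) + p\right)} = \frac{9}{-6 + \left(\left(\left(2 r + 5\right) + 3\right) + p\right)} = \frac{9}{-6 + \left(\left(\left(5 + 2 r\right) + 3\right) + p\right)} = \frac{9}{-6 + \left(\left(8 + 2 r\right) + p\right)} = \frac{9}{-6 + \left(8 + p + 2 r\right)} = \frac{9}{2 + p + 2 r}$)
$H{\left(R,d \right)} = 10 + 2 R + 2 d$ ($H{\left(R,d \right)} = 10 + 2 \left(R + d\right) = 10 + \left(2 R + 2 d\right) = 10 + 2 R + 2 d$)
$\frac{42 H{\left(0,b{\left(-2,-4 \right)} \right)}}{42 - 7} = \frac{42 \left(10 + 2 \cdot 0 + 2 \frac{9}{2 - 2 + 2 \left(-4\right)}\right)}{42 - 7} = \frac{42 \left(10 + 0 + 2 \frac{9}{2 - 2 - 8}\right)}{35} = 42 \left(10 + 0 + 2 \frac{9}{-8}\right) \frac{1}{35} = 42 \left(10 + 0 + 2 \cdot 9 \left(- \frac{1}{8}\right)\right) \frac{1}{35} = 42 \left(10 + 0 + 2 \left(- \frac{9}{8}\right)\right) \frac{1}{35} = 42 \left(10 + 0 - \frac{9}{4}\right) \frac{1}{35} = 42 \cdot \frac{31}{4} \cdot \frac{1}{35} = \frac{651}{2} \cdot \frac{1}{35} = \frac{93}{10}$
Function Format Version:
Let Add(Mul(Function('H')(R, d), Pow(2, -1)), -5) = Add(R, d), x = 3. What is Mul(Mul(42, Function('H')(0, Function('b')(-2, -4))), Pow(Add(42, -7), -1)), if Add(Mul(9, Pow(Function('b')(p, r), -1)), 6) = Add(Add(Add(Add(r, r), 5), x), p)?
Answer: Rational(93, 10) ≈ 9.3000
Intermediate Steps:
Function('b')(p, r) = Mul(9, Pow(Add(2, p, Mul(2, r)), -1)) (Function('b')(p, r) = Mul(9, Pow(Add(-6, Add(Add(Add(Add(r, r), 5), 3), p)), -1)) = Mul(9, Pow(Add(-6, Add(Add(Add(Mul(2, r), 5), 3), p)), -1)) = Mul(9, Pow(Add(-6, Add(Add(Add(5, Mul(2, r)), 3), p)), -1)) = Mul(9, Pow(Add(-6, Add(Add(8, Mul(2, r)), p)), -1)) = Mul(9, Pow(Add(-6, Add(8, p, Mul(2, r))), -1)) = Mul(9, Pow(Add(2, p, Mul(2, r)), -1)))
Function('H')(R, d) = Add(10, Mul(2, R), Mul(2, d)) (Function('H')(R, d) = Add(10, Mul(2, Add(R, d))) = Add(10, Add(Mul(2, R), Mul(2, d))) = Add(10, Mul(2, R), Mul(2, d)))
Mul(Mul(42, Function('H')(0, Function('b')(-2, -4))), Pow(Add(42, -7), -1)) = Mul(Mul(42, Add(10, Mul(2, 0), Mul(2, Mul(9, Pow(Add(2, -2, Mul(2, -4)), -1))))), Pow(Add(42, -7), -1)) = Mul(Mul(42, Add(10, 0, Mul(2, Mul(9, Pow(Add(2, -2, -8), -1))))), Pow(35, -1)) = Mul(Mul(42, Add(10, 0, Mul(2, Mul(9, Pow(-8, -1))))), Rational(1, 35)) = Mul(Mul(42, Add(10, 0, Mul(2, Mul(9, Rational(-1, 8))))), Rational(1, 35)) = Mul(Mul(42, Add(10, 0, Mul(2, Rational(-9, 8)))), Rational(1, 35)) = Mul(Mul(42, Add(10, 0, Rational(-9, 4))), Rational(1, 35)) = Mul(Mul(42, Rational(31, 4)), Rational(1, 35)) = Mul(Rational(651, 2), Rational(1, 35)) = Rational(93, 10)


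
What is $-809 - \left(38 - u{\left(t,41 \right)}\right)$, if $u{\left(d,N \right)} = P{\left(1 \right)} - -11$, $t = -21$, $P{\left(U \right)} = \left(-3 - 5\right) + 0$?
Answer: $-844$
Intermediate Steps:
$P{\left(U \right)} = -8$ ($P{\left(U \right)} = -8 + 0 = -8$)
$u{\left(d,N \right)} = 3$ ($u{\left(d,N \right)} = -8 - -11 = -8 + 11 = 3$)
$-809 - \left(38 - u{\left(t,41 \right)}\right) = -809 - \left(38 - 3\right) = -809 - 35 = -844$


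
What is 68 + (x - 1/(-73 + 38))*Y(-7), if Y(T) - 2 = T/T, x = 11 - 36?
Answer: -242/35 ≈ -6.9143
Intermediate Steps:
x = -25
Y(T) = 3 (Y(T) = 2 + T/T = 2 + 1 = 3)
68 + (x - 1/(-73 + 38))*Y(-7) = 68 + (-25 - 1/(-73 + 38))*3 = 68 + (-25 - 1/(-35))*3 = 68 + (-25 - 1*(-1/35))*3 = 68 + (-25 + 1/35)*3 = 68 - 874/35*3 = 68 - 2622/35 = -242/35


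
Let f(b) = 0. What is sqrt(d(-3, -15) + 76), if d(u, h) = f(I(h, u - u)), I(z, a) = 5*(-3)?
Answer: 2*sqrt(19) ≈ 8.7178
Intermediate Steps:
I(z, a) = -15
d(u, h) = 0
sqrt(d(-3, -15) + 76) = sqrt(0 + 76) = sqrt(76) = 2*sqrt(19)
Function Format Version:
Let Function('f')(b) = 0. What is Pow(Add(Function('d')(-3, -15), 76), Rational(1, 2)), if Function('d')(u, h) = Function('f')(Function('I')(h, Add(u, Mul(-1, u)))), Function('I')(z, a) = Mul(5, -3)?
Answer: Mul(2, Pow(19, Rational(1, 2))) ≈ 8.7178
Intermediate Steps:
Function('I')(z, a) = -15
Function('d')(u, h) = 0
Pow(Add(Function('d')(-3, -15), 76), Rational(1, 2)) = Pow(Add(0, 76), Rational(1, 2)) = Pow(76, Rational(1, 2)) = Mul(2, Pow(19, Rational(1, 2)))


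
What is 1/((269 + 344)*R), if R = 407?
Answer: 1/249491 ≈ 4.0082e-6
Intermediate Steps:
1/((269 + 344)*R) = 1/((269 + 344)*407) = 1/(613*407) = 1/249491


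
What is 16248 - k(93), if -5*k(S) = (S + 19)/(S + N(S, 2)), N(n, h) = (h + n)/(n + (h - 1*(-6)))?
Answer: 48176027/2965 ≈ 16248.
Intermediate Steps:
N(n, h) = (h + n)/(6 + h + n) (N(n, h) = (h + n)/(n + (h + 6)) = (h + n)/(n + (6 + h)) = (h + n)/(6 + h + n))
k(S) = -(19 + S)/(5*(S + (2 + S)/(8 + S))) (k(S) = -(S + 19)/(5*(S + (2 + S)/(6 + 2 + S))) = -(19 + S)/(5*(S + (2 + S)/(8 + S))))
16248 - k(93) = 16248 - (-1)*(8 + 93)*(19 + 93)/(10 + 5*93 + 5*93*(8 + 93)) = 16248 - (-1)*101*112/(10 + 465 + 5*93*101) = 16248 - (-1)*101*112/(10 + 465 + 46965) = 16248 - (-1)*101*112/47440 = 16248 - 1*(-707/2965) = 16248 + 707/2965 = 48176027/2965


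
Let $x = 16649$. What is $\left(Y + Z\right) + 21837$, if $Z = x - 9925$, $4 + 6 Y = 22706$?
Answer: $\frac{97034}{3} \approx 32345.0$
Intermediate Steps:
$Y = \frac{11351}{3}$ ($Y = - \frac{2}{3} + \frac{1}{6} \cdot 22706 = - \frac{2}{3} + \frac{11353}{3} = \frac{11351}{3} \approx 3783.7$)
$Z = 6724$ ($Z = 16649 - 9925 = 6724$)
$\left(Y + Z\right) + 21837 = \left(\frac{11351}{3} + 6724\right) + 21837 = \frac{31523}{3} + 21837 = \frac{97034}{3}$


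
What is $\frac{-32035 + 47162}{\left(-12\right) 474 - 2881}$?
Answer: $- \frac{15127}{8569} \approx -1.7653$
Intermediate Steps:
$\frac{-32035 + 47162}{\left(-12\right) 474 - 2881} = \frac{15127}{-5688 + \left(-24654 + 21773\right)} = \frac{15127}{-5688 - 2881} = \frac{15127}{-8569} = 15127 \left(- \frac{1}{8569}\right) = - \frac{15127}{8569}$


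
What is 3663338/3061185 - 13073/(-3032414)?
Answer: 11148776309437/9282780250590 ≈ 1.2010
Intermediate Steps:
3663338/3061185 - 13073/(-3032414) = 3663338*(1/3061185) - 13073*(-1/3032414) = 3663338/3061185 + 13073/3032414 = 11148776309437/9282780250590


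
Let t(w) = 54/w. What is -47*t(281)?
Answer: -2538/281 ≈ -9.0320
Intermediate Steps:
-47*t(281) = -2538/281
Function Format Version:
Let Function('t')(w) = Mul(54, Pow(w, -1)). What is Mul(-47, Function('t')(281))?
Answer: Rational(-2538, 281) ≈ -9.0320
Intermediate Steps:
Mul(-47, Function('t')(281)) = Mul(-47, Mul(54, Pow(281, -1))) = Mul(-47, Mul(54, Rational(1, 281))) = Mul(-47, Rational(54, 281)) = Rational(-2538, 281)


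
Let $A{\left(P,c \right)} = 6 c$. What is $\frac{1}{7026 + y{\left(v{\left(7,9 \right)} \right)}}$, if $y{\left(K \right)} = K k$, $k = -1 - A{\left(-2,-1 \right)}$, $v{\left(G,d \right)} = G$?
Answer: $\frac{1}{7061} \approx 0.00014162$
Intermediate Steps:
$k = 5$ ($k = -1 - 6 \left(-1\right) = -1 - -6 = -1 + 6 = 5$)
$y{\left(K \right)} = 5 K$ ($y{\left(K \right)} = K 5 = 5 K$)
$\frac{1}{7026 + y{\left(v{\left(7,9 \right)} \right)}} = \frac{1}{7026 + 5 \cdot 7} = \frac{1}{7026 + 35} = \frac{1}{7061}$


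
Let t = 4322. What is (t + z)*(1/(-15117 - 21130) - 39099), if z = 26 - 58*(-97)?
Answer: -14135366782196/36247 ≈ -3.8997e+8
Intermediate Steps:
z = 5652 (z = 26 + 5626 = 5652)
(t + z)*(1/(-15117 - 21130) - 39099) = (4322 + 5652)*(1/(-15117 - 21130) - 39099) = 9974*(1/(-36247) - 39099) = 9974*(-1/36247 - 39099) = 9974*(-1417221454/36247) = -14135366782196/36247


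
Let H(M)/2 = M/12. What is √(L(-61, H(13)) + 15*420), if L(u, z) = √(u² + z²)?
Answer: √(226800 + 30*√5365)/6 ≈ 79.756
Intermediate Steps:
H(M) = M/6 (H(M) = 2*(M/12) = M/6)
√(L(-61, H(13)) + 15*420) = √(√((-61)² + ((⅙)*13)²) + 15*420) = √(√(3721 + (13/6)²) + 6300) = √(√(3721 + 169/36) + 6300) = √(√(134125/36) + 6300) = √(5*√5365/6 + 6300) = √(6300 + 5*√5365/6)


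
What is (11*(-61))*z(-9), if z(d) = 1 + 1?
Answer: -1342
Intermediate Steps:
z(d) = 2
(11*(-61))*z(-9) = (11*(-61))*2 = -671*2 = -1342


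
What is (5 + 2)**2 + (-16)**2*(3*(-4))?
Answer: -3023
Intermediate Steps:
(5 + 2)**2 + (-16)**2*(3*(-4)) = 7**2 + 256*(-12) = 49 - 3072 = -3023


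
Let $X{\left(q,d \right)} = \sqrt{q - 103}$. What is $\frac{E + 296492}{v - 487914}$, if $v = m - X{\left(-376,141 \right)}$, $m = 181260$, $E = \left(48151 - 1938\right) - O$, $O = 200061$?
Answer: $- \frac{43742353176}{94036676195} + \frac{142644 i \sqrt{479}}{94036676195} \approx -0.46516 + 3.3199 \cdot 10^{-5} i$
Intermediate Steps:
$X{\left(q,d \right)} = \sqrt{-103 + q}$
$E = -153848$ ($E = \left(48151 - 1938\right) - 200061 = 46213 - 200061 = -153848$)
$v = 181260 - i \sqrt{479}$ ($v = 181260 - \sqrt{-103 - 376} = 181260 - \sqrt{-479} = 181260 - i \sqrt{479} \approx 1.8126 \cdot 10^{5} - 21.886 i$)
$\frac{E + 296492}{v - 487914} = \frac{-153848 + 296492}{\left(181260 - i \sqrt{479}\right) - 487914} = \frac{142644}{-306654 - i \sqrt{479}}$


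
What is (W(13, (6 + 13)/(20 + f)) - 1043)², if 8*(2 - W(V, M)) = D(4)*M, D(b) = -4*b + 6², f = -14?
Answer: 158432569/144 ≈ 1.1002e+6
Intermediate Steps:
D(b) = 36 - 4*b (D(b) = -4*b + 36 = 36 - 4*b)
W(V, M) = 2 - 5*M/2 (W(V, M) = 2 - (36 - 4*4)*M/8 = 2 - (36 - 16)*M/8 = 2 - 5*M/2)
(W(13, (6 + 13)/(20 + f)) - 1043)² = ((2 - 5*(6 + 13)/(2*(20 - 14))) - 1043)² = ((2 - 95/(2*6)) - 1043)² = ((2 - 5/2*19/6) - 1043)² = ((2 - 95/12) - 1043)² = (-71/12 - 1043)² = (-12587/12)² = 158432569/144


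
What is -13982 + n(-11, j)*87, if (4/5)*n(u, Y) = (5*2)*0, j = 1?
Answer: -13982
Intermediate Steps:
n(u, Y) = 0 (n(u, Y) = 5*((5*2)*0)/4 = 5*(10*0)/4 = (5/4)*0 = 0)
-13982 + n(-11, j)*87 = -13982 + 0*87 = -13982 + 0 = -13982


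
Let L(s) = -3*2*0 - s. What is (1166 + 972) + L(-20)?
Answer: 2158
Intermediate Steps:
L(s) = -s (L(s) = -6*0 - s = 0 - s = -s)
(1166 + 972) + L(-20) = (1166 + 972) - 1*(-20) = 2138 + 20 = 2158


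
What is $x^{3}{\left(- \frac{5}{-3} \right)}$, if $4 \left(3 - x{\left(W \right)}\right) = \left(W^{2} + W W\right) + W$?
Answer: $\frac{79507}{46656} \approx 1.7041$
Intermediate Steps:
$x{\left(W \right)} = 3 - \frac{W^{2}}{2} - \frac{W}{4}$ ($x{\left(W \right)} = 3 - \frac{\left(W^{2} + W W\right) + W}{4} = 3 - \frac{\left(W^{2} + W^{2}\right) + W}{4} = 3 - \frac{2 W^{2} + W}{4} = 3 - \frac{W + 2 W^{2}}{4} = 3 - \left(\frac{W^{2}}{2} + \frac{W}{4}\right) = 3 - \frac{W^{2}}{2} - \frac{W}{4}$)
$x^{3}{\left(- \frac{5}{-3} \right)} = \left(3 - \frac{\left(- \frac{5}{-3}\right)^{2}}{2} - \frac{\left(-5\right) \frac{1}{-3}}{4}\right)^{3} = \left(3 - \frac{\left(\left(-5\right) \left(- \frac{1}{3}\right)\right)^{2}}{2} - \frac{\left(-5\right) \left(- \frac{1}{3}\right)}{4}\right)^{3} = \left(3 - \frac{\left(\frac{5}{3}\right)^{2}}{2} - \frac{5}{12}\right)^{3} = \left(3 - \frac{25}{18} - \frac{5}{12}\right)^{3} = \left(\frac{43}{36}\right)^{3} = \frac{79507}{46656}$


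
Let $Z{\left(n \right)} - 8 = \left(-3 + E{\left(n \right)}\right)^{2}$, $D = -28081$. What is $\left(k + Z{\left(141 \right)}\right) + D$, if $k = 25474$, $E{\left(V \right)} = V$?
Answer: $16445$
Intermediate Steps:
$Z{\left(n \right)} = 8 + \left(-3 + n\right)^{2}$
$\left(k + Z{\left(141 \right)}\right) + D = \left(25474 + \left(8 + \left(-3 + 141\right)^{2}\right)\right) - 28081 = \left(25474 + \left(8 + 138^{2}\right)\right) - 28081 = \left(25474 + \left(8 + 19044\right)\right) - 28081 = \left(25474 + 19052\right) - 28081 = 44526 - 28081 = 16445$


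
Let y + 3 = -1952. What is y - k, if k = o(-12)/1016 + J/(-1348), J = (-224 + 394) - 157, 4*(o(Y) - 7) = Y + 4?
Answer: -669374743/342392 ≈ -1955.0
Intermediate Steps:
y = -1955 (y = -3 - 1952 = -1955)
o(Y) = 8 + Y/4 (o(Y) = 7 + (Y + 4)/4 = 7 + (4 + Y)/4 = 7 + (1 + Y/4) = 8 + Y/4)
J = 13 (J = 170 - 157 = 13)
k = -1617/342392 (k = (8 + (¼)*(-12))/1016 + 13/(-1348) = (8 - 3)*(1/1016) + 13*(-1/1348) = 5*(1/1016) - 13/1348 = 5/1016 - 13/1348 = -1617/342392 ≈ -0.0047227)
y - k = -1955 - 1*(-1617/342392) = -1955 + 1617/342392 = -669374743/342392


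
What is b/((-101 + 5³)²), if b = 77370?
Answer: 12895/96 ≈ 134.32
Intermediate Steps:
b/((-101 + 5³)²) = 77370/((-101 + 5³)²) = 77370/((-101 + 125)²) = 77370/(24²) = 77370/576 = 77370*(1/576) = 12895/96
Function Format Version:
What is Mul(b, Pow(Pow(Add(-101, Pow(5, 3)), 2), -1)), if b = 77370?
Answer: Rational(12895, 96) ≈ 134.32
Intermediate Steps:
Mul(b, Pow(Pow(Add(-101, Pow(5, 3)), 2), -1)) = Mul(77370, Pow(Pow(Add(-101, Pow(5, 3)), 2), -1)) = Mul(77370, Pow(Pow(Add(-101, 125), 2), -1)) = Mul(77370, Pow(Pow(24, 2), -1)) = Mul(77370, Pow(576, -1)) = Mul(77370, Rational(1, 576)) = Rational(12895, 96)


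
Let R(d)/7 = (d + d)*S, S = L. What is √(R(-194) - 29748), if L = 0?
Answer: 2*I*√7437 ≈ 172.48*I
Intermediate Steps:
S = 0
R(d) = 0 (R(d) = 7*((d + d)*0) = 7*((2*d)*0) = 7*0 = 0)
√(R(-194) - 29748) = √(0 - 29748) = √(-29748) = 2*I*√7437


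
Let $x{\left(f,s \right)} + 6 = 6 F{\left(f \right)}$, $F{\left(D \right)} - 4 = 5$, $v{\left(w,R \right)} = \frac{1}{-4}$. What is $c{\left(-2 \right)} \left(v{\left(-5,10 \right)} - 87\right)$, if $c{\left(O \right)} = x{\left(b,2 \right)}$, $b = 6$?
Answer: $-4188$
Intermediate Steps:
$v{\left(w,R \right)} = - \frac{1}{4}$
$F{\left(D \right)} = 9$ ($F{\left(D \right)} = 4 + 5 = 9$)
$x{\left(f,s \right)} = 48$ ($x{\left(f,s \right)} = -6 + 6 \cdot 9 = -6 + 54 = 48$)
$c{\left(O \right)} = 48$
$c{\left(-2 \right)} \left(v{\left(-5,10 \right)} - 87\right) = 48 \left(- \frac{1}{4} - 87\right) = 48 \left(- \frac{349}{4}\right) = -4188$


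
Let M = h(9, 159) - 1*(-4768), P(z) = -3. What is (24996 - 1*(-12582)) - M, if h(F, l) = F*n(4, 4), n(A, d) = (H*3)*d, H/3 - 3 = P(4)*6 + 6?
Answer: 35726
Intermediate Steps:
H = -27 (H = 9 + 3*(-3*6 + 6) = 9 + 3*(-18 + 6) = 9 + 3*(-12) = 9 - 36 = -27)
n(A, d) = -81*d (n(A, d) = (-27*3)*d = -81*d)
h(F, l) = -324*F (h(F, l) = F*(-81*4) = F*(-324) = -324*F)
M = 1852 (M = -324*9 - 1*(-4768) = -2916 + 4768 = 1852)
(24996 - 1*(-12582)) - M = (24996 - 1*(-12582)) - 1*1852 = (24996 + 12582) - 1852 = 37578 - 1852 = 35726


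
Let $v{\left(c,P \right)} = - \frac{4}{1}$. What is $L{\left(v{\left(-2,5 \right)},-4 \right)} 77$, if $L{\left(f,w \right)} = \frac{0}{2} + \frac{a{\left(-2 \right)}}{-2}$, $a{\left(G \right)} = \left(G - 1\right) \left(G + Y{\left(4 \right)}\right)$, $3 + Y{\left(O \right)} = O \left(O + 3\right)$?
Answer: $\frac{5313}{2} \approx 2656.5$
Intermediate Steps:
$Y{\left(O \right)} = -3 + O \left(3 + O\right)$ ($Y{\left(O \right)} = -3 + O \left(O + 3\right) = -3 + O \left(3 + O\right)$)
$a{\left(G \right)} = \left(-1 + G\right) \left(25 + G\right)$ ($a{\left(G \right)} = \left(G - 1\right) \left(G + \left(-3 + 4^{2} + 3 \cdot 4\right)\right) = \left(-1 + G\right) \left(G + \left(-3 + 16 + 12\right)\right) = \left(-1 + G\right) \left(G + 25\right) = \left(-1 + G\right) \left(25 + G\right)$)
$v{\left(c,P \right)} = -4$ ($v{\left(c,P \right)} = \left(-4\right) 1 = -4$)
$L{\left(f,w \right)} = \frac{69}{2}$ ($L{\left(f,w \right)} = \frac{0}{2} + \frac{-25 + \left(-2\right)^{2} + 24 \left(-2\right)}{-2} = 0 \cdot \frac{1}{2} + \left(-25 + 4 - 48\right) \left(- \frac{1}{2}\right) = 0 - - \frac{69}{2} = 0 + \frac{69}{2} = \frac{69}{2}$)
$L{\left(v{\left(-2,5 \right)},-4 \right)} 77 = \frac{69}{2} \cdot 77 = \frac{5313}{2}$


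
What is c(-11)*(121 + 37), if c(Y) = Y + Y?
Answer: -3476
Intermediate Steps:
c(Y) = 2*Y
c(-11)*(121 + 37) = (2*(-11))*(121 + 37) = -22*158 = -3476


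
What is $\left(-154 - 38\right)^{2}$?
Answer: $36864$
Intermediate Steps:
$\left(-154 - 38\right)^{2} = \left(-192\right)^{2} = 36864$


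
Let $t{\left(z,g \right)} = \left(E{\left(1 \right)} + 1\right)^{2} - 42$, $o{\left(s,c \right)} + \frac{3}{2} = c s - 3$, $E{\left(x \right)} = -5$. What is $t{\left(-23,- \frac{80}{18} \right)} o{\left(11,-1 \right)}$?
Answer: $403$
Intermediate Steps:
$o{\left(s,c \right)} = - \frac{9}{2} + c s$ ($o{\left(s,c \right)} = - \frac{3}{2} + \left(c s - 3\right) = - \frac{3}{2} + \left(-3 + c s\right) = - \frac{9}{2} + c s$)
$t{\left(z,g \right)} = -26$ ($t{\left(z,g \right)} = \left(-5 + 1\right)^{2} - 42 = \left(-4\right)^{2} - 42 = 16 - 42 = -26$)
$t{\left(-23,- \frac{80}{18} \right)} o{\left(11,-1 \right)} = - 26 \left(- \frac{9}{2} - 11\right) = \left(-26\right) \left(- \frac{31}{2}\right) = 403$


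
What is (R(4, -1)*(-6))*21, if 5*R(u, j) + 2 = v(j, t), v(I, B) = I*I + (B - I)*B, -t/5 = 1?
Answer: -2394/5 ≈ -478.80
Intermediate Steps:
t = -5 (t = -5*1 = -5)
v(I, B) = I**2 + B*(B - I)
R(u, j) = 23/5 + j + j**2/5 (R(u, j) = -2/5 + ((-5)**2 + j**2 - 1*(-5)*j)/5 = -2/5 + (25 + j**2 + 5*j)/5 = -2/5 + (5 + j + j**2/5) = 23/5 + j + j**2/5)
(R(4, -1)*(-6))*21 = ((23/5 - 1 + (1/5)*(-1)**2)*(-6))*21 = ((23/5 - 1 + (1/5)*1)*(-6))*21 = ((23/5 - 1 + 1/5)*(-6))*21 = ((19/5)*(-6))*21 = -114/5*21 = -2394/5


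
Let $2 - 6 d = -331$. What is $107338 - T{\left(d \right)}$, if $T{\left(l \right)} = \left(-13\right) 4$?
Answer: $107390$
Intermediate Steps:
$d = \frac{111}{2}$ ($d = \frac{1}{3} - - \frac{331}{6} = \frac{1}{3} + \frac{331}{6} = \frac{111}{2} \approx 55.5$)
$T{\left(l \right)} = -52$
$107338 - T{\left(d \right)} = 107338 - -52 = 107338 + 52 = 107390$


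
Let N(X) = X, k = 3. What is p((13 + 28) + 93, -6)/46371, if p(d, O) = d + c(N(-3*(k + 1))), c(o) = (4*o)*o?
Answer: 710/46371 ≈ 0.015311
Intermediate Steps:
c(o) = 4*o²
p(d, O) = 576 + d (p(d, O) = d + 4*(-3*(3 + 1))² = d + 4*(-3*4)² = d + 4*(-12)² = d + 4*144 = d + 576 = 576 + d)
p((13 + 28) + 93, -6)/46371 = (576 + ((13 + 28) + 93))/46371 = (576 + (41 + 93))*(1/46371) = (576 + 134)*(1/46371) = 710*(1/46371) = 710/46371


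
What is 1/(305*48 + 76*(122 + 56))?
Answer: 1/28168 ≈ 3.5501e-5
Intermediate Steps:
1/(305*48 + 76*(122 + 56)) = 1/(14640 + 76*178) = 1/(14640 + 13528) = 1/28168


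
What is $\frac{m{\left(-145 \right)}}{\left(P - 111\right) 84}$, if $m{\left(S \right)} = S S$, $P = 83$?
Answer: $- \frac{21025}{2352} \approx -8.9392$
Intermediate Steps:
$m{\left(S \right)} = S^{2}$
$\frac{m{\left(-145 \right)}}{\left(P - 111\right) 84} = \frac{\left(-145\right)^{2}}{\left(83 - 111\right) 84} = \frac{21025}{\left(-28\right) 84} = \frac{21025}{-2352} = 21025 \left(- \frac{1}{2352}\right) = - \frac{21025}{2352}$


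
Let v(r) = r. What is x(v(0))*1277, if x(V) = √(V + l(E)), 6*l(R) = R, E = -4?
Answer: 1277*I*√6/3 ≈ 1042.7*I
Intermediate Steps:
l(R) = R/6
x(V) = √(-⅔ + V) (x(V) = √(V + (⅙)*(-4)) = √(V - ⅔) = √(-⅔ + V))
x(v(0))*1277 = (√(-6 + 9*0)/3)*1277 = (√(-6 + 0)/3)*1277 = (√(-6)/3)*1277 = ((I*√6)/3)*1277 = (I*√6/3)*1277 = 1277*I*√6/3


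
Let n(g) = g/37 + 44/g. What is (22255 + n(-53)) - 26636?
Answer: -8595578/1961 ≈ -4383.3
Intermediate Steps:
n(g) = 44/g + g/37 (n(g) = g*(1/37) + 44/g = g/37 + 44/g = 44/g + g/37)
(22255 + n(-53)) - 26636 = (22255 + (44/(-53) + (1/37)*(-53))) - 26636 = (22255 + (44*(-1/53) - 53/37)) - 26636 = (22255 + (-44/53 - 53/37)) - 26636 = (22255 - 4437/1961) - 26636 = 43637618/1961 - 26636 = -8595578/1961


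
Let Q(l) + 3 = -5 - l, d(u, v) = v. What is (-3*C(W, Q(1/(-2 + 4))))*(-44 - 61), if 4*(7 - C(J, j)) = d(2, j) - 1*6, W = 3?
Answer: 26775/8 ≈ 3346.9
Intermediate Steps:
Q(l) = -8 - l (Q(l) = -3 + (-5 - l) = -8 - l)
C(J, j) = 17/2 - j/4 (C(J, j) = 7 - (j - 1*6)/4 = 7 - (j - 6)/4 = 7 - (-6 + j)/4 = 7 + (3/2 - j/4) = 17/2 - j/4)
(-3*C(W, Q(1/(-2 + 4))))*(-44 - 61) = (-3*(17/2 - (-8 - 1/(-2 + 4))/4))*(-44 - 61) = -3*(17/2 - (-8 - 1/2)/4)*(-105) = -3*(17/2 - 1/4*(-17/2))*(-105) = -3*(17/2 + 17/8)*(-105) = -3*85/8*(-105) = -255/8*(-105) = 26775/8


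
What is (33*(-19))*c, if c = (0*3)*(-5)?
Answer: 0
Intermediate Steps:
c = 0 (c = 0*(-5) = 0)
(33*(-19))*c = (33*(-19))*0 = -627*0 = 0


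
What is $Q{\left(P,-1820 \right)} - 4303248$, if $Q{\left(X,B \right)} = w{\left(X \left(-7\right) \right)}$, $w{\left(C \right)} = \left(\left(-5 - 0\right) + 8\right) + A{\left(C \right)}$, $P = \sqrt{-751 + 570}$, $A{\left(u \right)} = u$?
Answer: $-4303245 - 7 i \sqrt{181} \approx -4.3032 \cdot 10^{6} - 94.175 i$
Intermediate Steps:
$P = i \sqrt{181}$ ($P = \sqrt{-181} = i \sqrt{181} \approx 13.454 i$)
$w{\left(C \right)} = 3 + C$ ($w{\left(C \right)} = \left(\left(-5 - 0\right) + 8\right) + C = \left(\left(-5 + 0\right) + 8\right) + C = \left(-5 + 8\right) + C = 3 + C$)
$Q{\left(X,B \right)} = 3 - 7 X$ ($Q{\left(X,B \right)} = 3 + X \left(-7\right) = 3 - 7 X$)
$Q{\left(P,-1820 \right)} - 4303248 = \left(3 - 7 i \sqrt{181}\right) - 4303248 = -4303245 - 7 i \sqrt{181}$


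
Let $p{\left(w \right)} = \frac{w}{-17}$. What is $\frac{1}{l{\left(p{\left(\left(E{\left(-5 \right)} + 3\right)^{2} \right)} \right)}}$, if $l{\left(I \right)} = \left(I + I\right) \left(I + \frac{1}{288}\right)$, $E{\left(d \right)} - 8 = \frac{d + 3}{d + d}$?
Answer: $\frac{1625625}{176937628} \approx 0.0091876$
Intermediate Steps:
$E{\left(d \right)} = 8 + \frac{3 + d}{2 d}$ ($E{\left(d \right)} = 8 + \frac{d + 3}{d + d} = 8 + \frac{3 + d}{2 d}$)
$p{\left(w \right)} = - \frac{w}{17}$ ($p{\left(w \right)} = w \left(- \frac{1}{17}\right) = - \frac{w}{17}$)
$l{\left(I \right)} = 2 I \left(\frac{1}{288} + I\right)$ ($l{\left(I \right)} = 2 I \left(I + \frac{1}{288}\right) = 2 I \left(\frac{1}{288} + I\right)$)
$\frac{1}{l{\left(p{\left(\left(E{\left(-5 \right)} + 3\right)^{2} \right)} \right)}} = \frac{1}{\frac{1}{144} \left(- \frac{\left(\frac{3 + 17 \left(-5\right)}{2 \left(-5\right)} + 3\right)^{2}}{17}\right) \left(1 + 288 \left(- \frac{\left(\frac{3 + 17 \left(-5\right)}{2 \left(-5\right)} + 3\right)^{2}}{17}\right)\right)} = \frac{1}{\frac{1}{144} \left(- \frac{\left(\frac{1}{2} \left(- \frac{1}{5}\right) \left(3 - 85\right) + 3\right)^{2}}{17}\right) \left(1 + 288 \left(- \frac{\left(\frac{1}{2} \left(- \frac{1}{5}\right) \left(3 - 85\right) + 3\right)^{2}}{17}\right)\right)} = \frac{1}{\frac{1}{144} \left(- \frac{\left(\frac{1}{2} \left(- \frac{1}{5}\right) \left(-82\right) + 3\right)^{2}}{17}\right) \left(1 + 288 \left(- \frac{\left(\frac{1}{2} \left(- \frac{1}{5}\right) \left(-82\right) + 3\right)^{2}}{17}\right)\right)} = \frac{1}{\frac{1}{144} \left(- \frac{\left(\frac{41}{5} + 3\right)^{2}}{17}\right) \left(1 + 288 \left(- \frac{\left(\frac{41}{5} + 3\right)^{2}}{17}\right)\right)} = \frac{1}{\frac{1}{144} \left(- \frac{\left(\frac{56}{5}\right)^{2}}{17}\right) \left(1 + 288 \left(- \frac{\left(\frac{56}{5}\right)^{2}}{17}\right)\right)} = \frac{1}{\frac{1}{144} \left(\left(- \frac{1}{17}\right) \frac{3136}{25}\right) \left(1 + 288 \left(\left(- \frac{1}{17}\right) \frac{3136}{25}\right)\right)} = \frac{1}{\frac{1}{144} \left(- \frac{3136}{425}\right) \left(1 + 288 \left(- \frac{3136}{425}\right)\right)} = \frac{1}{\frac{1}{144} \left(- \frac{3136}{425}\right) \left(1 - \frac{903168}{425}\right)} = \frac{1}{\frac{1}{144} \left(- \frac{3136}{425}\right) \left(- \frac{902743}{425}\right)} = \frac{1}{\frac{176937628}{1625625}} = \frac{1625625}{176937628}$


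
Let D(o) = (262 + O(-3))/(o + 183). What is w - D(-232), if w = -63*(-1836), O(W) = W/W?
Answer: 5667995/49 ≈ 1.1567e+5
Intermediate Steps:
O(W) = 1
D(o) = 263/(183 + o) (D(o) = (262 + 1)/(o + 183) = 263/(183 + o))
w = 115668
w - D(-232) = 115668 - 263/(183 - 232) = 115668 - 263/(-49) = 115668 - 263*(-1)/49 = 115668 - 1*(-263/49) = 115668 + 263/49 = 5667995/49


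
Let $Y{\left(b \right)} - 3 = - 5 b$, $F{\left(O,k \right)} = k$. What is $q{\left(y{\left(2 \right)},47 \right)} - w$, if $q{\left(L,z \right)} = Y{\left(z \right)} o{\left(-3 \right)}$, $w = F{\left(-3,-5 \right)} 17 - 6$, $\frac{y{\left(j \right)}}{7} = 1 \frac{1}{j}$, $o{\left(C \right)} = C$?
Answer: $787$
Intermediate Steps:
$Y{\left(b \right)} = 3 - 5 b$
$y{\left(j \right)} = \frac{7}{j}$ ($y{\left(j \right)} = 7 \cdot 1 \frac{1}{j} = \frac{7}{j}$)
$w = -91$ ($w = \left(-5\right) 17 - 6 = -85 - 6 = -91$)
$q{\left(L,z \right)} = -9 + 15 z$ ($q{\left(L,z \right)} = \left(3 - 5 z\right) \left(-3\right) = -9 + 15 z$)
$q{\left(y{\left(2 \right)},47 \right)} - w = \left(-9 + 15 \cdot 47\right) - -91 = \left(-9 + 705\right) + 91 = 696 + 91 = 787$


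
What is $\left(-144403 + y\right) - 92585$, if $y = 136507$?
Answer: $-100481$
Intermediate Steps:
$\left(-144403 + y\right) - 92585 = \left(-144403 + 136507\right) - 92585 = -7896 - 92585 = -100481$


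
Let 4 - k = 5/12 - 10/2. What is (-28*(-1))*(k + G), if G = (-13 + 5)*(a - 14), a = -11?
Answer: 17521/3 ≈ 5840.3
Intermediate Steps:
k = 103/12 (k = 4 - (5/12 - 10/2) = 4 - (5*(1/12) - 10*1/2) = 4 - (5/12 - 5) = 4 - 1*(-55/12) = 4 + 55/12 = 103/12 ≈ 8.5833)
G = 200 (G = (-13 + 5)*(-11 - 14) = -8*(-25) = 200)
(-28*(-1))*(k + G) = (-28*(-1))*(103/12 + 200) = 28*(2503/12) = 17521/3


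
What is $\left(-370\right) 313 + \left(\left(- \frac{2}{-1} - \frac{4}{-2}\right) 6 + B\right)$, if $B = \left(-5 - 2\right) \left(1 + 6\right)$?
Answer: $-115835$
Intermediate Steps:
$B = -49$ ($B = \left(-7\right) 7 = -49$)
$\left(-370\right) 313 + \left(\left(- \frac{2}{-1} - \frac{4}{-2}\right) 6 + B\right) = \left(-370\right) 313 - \left(49 - \left(- \frac{2}{-1} - \frac{4}{-2}\right) 6\right) = -115810 - \left(49 - \left(\left(-2\right) \left(-1\right) - -2\right) 6\right) = -115810 - \left(49 - \left(2 + 2\right) 6\right) = -115810 + \left(4 \cdot 6 - 49\right) = -115810 + \left(24 - 49\right) = -115810 - 25 = -115835$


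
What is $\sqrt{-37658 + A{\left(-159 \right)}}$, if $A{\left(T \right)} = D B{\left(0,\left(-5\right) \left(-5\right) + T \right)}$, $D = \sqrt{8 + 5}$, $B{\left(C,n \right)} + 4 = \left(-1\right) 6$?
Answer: $\sqrt{-37658 - 10 \sqrt{13}} \approx 194.15 i$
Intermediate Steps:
$B{\left(C,n \right)} = -10$ ($B{\left(C,n \right)} = -4 - 6 = -10$)
$D = \sqrt{13} \approx 3.6056$
$A{\left(T \right)} = - 10 \sqrt{13}$ ($A{\left(T \right)} = \sqrt{13} \left(-10\right) = - 10 \sqrt{13}$)
$\sqrt{-37658 + A{\left(-159 \right)}} = \sqrt{-37658 - 10 \sqrt{13}}$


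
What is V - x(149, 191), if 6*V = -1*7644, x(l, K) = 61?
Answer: -1335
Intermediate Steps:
V = -1274 (V = (-1*7644)/6 = (⅙)*(-7644) = -1274)
V - x(149, 191) = -1274 - 1*61 = -1274 - 61 = -1335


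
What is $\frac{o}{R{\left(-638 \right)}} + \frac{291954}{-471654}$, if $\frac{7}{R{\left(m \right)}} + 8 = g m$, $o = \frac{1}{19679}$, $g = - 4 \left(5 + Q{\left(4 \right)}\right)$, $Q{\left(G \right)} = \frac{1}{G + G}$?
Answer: $- \frac{5675424988}{10828625577} \approx -0.52411$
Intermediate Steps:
$Q{\left(G \right)} = \frac{1}{2 G}$
$g = - \frac{41}{2}$ ($g = - 4 \left(5 + \frac{1}{2 \cdot 4}\right) = - 4 \left(5 + \frac{1}{2} \cdot \frac{1}{4}\right) = - 4 \left(5 + \frac{1}{8}\right) = \left(-4\right) \frac{41}{8} = - \frac{41}{2} \approx -20.5$)
$o = \frac{1}{19679} \approx 5.0816 \cdot 10^{-5}$
$R{\left(m \right)} = \frac{7}{-8 - \frac{41 m}{2}}$
$\frac{o}{R{\left(-638 \right)}} + \frac{291954}{-471654} = \frac{1}{19679 \left(- \frac{14}{16 + 41 \left(-638\right)}\right)} + \frac{291954}{-471654} = \frac{1}{19679 \left(- \frac{14}{16 - 26158}\right)} + 291954 \left(- \frac{1}{471654}\right) = \frac{1}{19679 \left(- \frac{14}{-26142}\right)} - \frac{48659}{78609} = \frac{1}{19679 \left(\left(-14\right) \left(- \frac{1}{26142}\right)\right)} - \frac{48659}{78609} = \frac{1}{19679 \cdot \frac{7}{13071}} - \frac{48659}{78609} = \frac{1}{19679} \cdot \frac{13071}{7} - \frac{48659}{78609} = \frac{13071}{137753} - \frac{48659}{78609} = - \frac{5675424988}{10828625577}$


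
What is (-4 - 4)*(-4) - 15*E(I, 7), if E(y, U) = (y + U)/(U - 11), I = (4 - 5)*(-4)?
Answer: 293/4 ≈ 73.250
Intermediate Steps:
I = 4 (I = -1*(-4) = 4)
E(y, U) = (U + y)/(-11 + U)
(-4 - 4)*(-4) - 15*E(I, 7) = (-4 - 4)*(-4) - 15*(7 + 4)/(-11 + 7) = -8*(-4) - 15*11/(-4) = 32 - (-15)*11/4 = 32 - 15*(-11/4) = 32 + 165/4 = 293/4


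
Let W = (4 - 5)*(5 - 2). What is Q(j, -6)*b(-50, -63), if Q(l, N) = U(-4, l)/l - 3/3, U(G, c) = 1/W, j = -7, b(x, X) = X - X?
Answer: 0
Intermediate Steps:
b(x, X) = 0
W = -3 (W = -1*3 = -3)
U(G, c) = -⅓ (U(G, c) = 1/(-3) = -⅓)
Q(l, N) = -1 - 1/(3*l) (Q(l, N) = -1/(3*l) - 3/3 = -1/(3*l) - 3*⅓ = -1/(3*l) - 1 = -1 - 1/(3*l))
Q(j, -6)*b(-50, -63) = ((-⅓ - 1*(-7))/(-7))*0 = -(-⅓ + 7)/7*0 = -⅐*20/3*0 = -20/21*0 = 0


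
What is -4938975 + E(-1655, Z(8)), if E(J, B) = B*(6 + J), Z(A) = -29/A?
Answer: -39463979/8 ≈ -4.9330e+6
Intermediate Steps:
-4938975 + E(-1655, Z(8)) = -4938975 + (-29/8)*(6 - 1655) = -4938975 - 29*⅛*(-1649) = -4938975 - 29/8*(-1649) = -4938975 + 47821/8 = -39463979/8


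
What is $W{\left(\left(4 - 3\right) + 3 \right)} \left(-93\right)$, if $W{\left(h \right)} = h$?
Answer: $-372$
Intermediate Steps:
$W{\left(\left(4 - 3\right) + 3 \right)} \left(-93\right) = \left(\left(4 - 3\right) + 3\right) \left(-93\right) = \left(1 + 3\right) \left(-93\right) = 4 \left(-93\right) = -372$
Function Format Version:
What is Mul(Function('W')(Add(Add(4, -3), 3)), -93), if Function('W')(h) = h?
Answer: -372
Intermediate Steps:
Mul(Function('W')(Add(Add(4, -3), 3)), -93) = Mul(Add(Add(4, -3), 3), -93) = Mul(Add(1, 3), -93) = Mul(4, -93) = -372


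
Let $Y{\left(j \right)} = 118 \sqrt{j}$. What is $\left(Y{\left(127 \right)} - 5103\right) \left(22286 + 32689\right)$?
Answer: $-280537425 + 6487050 \sqrt{127} \approx -2.0743 \cdot 10^{8}$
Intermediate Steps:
$\left(Y{\left(127 \right)} - 5103\right) \left(22286 + 32689\right) = \left(118 \sqrt{127} - 5103\right) \left(22286 + 32689\right) = \left(-5103 + 118 \sqrt{127}\right) 54975 = -280537425 + 6487050 \sqrt{127}$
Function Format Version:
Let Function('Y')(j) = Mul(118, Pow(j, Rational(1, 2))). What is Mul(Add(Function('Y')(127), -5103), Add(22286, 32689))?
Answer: Add(-280537425, Mul(6487050, Pow(127, Rational(1, 2)))) ≈ -2.0743e+8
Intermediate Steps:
Mul(Add(Function('Y')(127), -5103), Add(22286, 32689)) = Mul(Add(Mul(118, Pow(127, Rational(1, 2))), -5103), Add(22286, 32689)) = Mul(Add(-5103, Mul(118, Pow(127, Rational(1, 2)))), 54975) = Add(-280537425, Mul(6487050, Pow(127, Rational(1, 2))))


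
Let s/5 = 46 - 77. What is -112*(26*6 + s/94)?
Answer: -812504/47 ≈ -17287.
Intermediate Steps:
s = -155 (s = 5*(46 - 77) = 5*(-31) = -155)
-112*(26*6 + s/94) = -112*(26*6 - 155/94) = -112*(156 - 155*1/94) = -112*(156 - 155/94) = -112*14509/94 = -812504/47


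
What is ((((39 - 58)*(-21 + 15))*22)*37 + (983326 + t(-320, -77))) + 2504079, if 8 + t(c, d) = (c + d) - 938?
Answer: 3578858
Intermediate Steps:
t(c, d) = -946 + c + d (t(c, d) = -8 + ((c + d) - 938) = -8 + (-938 + c + d) = -946 + c + d)
((((39 - 58)*(-21 + 15))*22)*37 + (983326 + t(-320, -77))) + 2504079 = ((((39 - 58)*(-21 + 15))*22)*37 + (983326 + (-946 - 320 - 77))) + 2504079 = ((-19*(-6)*22)*37 + (983326 - 1343)) + 2504079 = ((114*22)*37 + 981983) + 2504079 = (2508*37 + 981983) + 2504079 = (92796 + 981983) + 2504079 = 1074779 + 2504079 = 3578858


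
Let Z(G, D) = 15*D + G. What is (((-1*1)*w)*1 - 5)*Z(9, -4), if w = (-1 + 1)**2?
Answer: 255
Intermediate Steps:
Z(G, D) = G + 15*D
w = 0 (w = 0**2 = 0)
(((-1*1)*w)*1 - 5)*Z(9, -4) = ((-1*1*0)*1 - 5)*(9 + 15*(-4)) = (-1*0*1 - 5)*(9 - 60) = (0*1 - 5)*(-51) = (0 - 5)*(-51) = -5*(-51) = 255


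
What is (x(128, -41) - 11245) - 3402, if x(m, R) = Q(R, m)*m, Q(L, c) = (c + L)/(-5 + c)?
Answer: -596815/41 ≈ -14556.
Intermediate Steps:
Q(L, c) = (L + c)/(-5 + c)
x(m, R) = m*(R + m)/(-5 + m) (x(m, R) = ((R + m)/(-5 + m))*m = m*(R + m)/(-5 + m))
(x(128, -41) - 11245) - 3402 = (128*(-41 + 128)/(-5 + 128) - 11245) - 3402 = (128*87/123 - 11245) - 3402 = (128*(1/123)*87 - 11245) - 3402 = (3712/41 - 11245) - 3402 = -457333/41 - 3402 = -596815/41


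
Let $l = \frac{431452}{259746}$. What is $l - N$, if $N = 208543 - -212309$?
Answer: $- \frac{54657096070}{129873} \approx -4.2085 \cdot 10^{5}$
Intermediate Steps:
$N = 420852$ ($N = 208543 + 212309 = 420852$)
$l = \frac{215726}{129873}$ ($l = 431452 \cdot \frac{1}{259746} = \frac{215726}{129873} \approx 1.6611$)
$l - N = \frac{215726}{129873} - 420852 = - \frac{54657096070}{129873}$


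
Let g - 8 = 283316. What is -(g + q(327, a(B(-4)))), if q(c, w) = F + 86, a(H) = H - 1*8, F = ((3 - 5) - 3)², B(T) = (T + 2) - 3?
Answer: -283435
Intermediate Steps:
g = 283324 (g = 8 + 283316 = 283324)
B(T) = -1 + T (B(T) = (2 + T) - 3 = -1 + T)
F = 25 (F = (-2 - 3)² = (-5)² = 25)
a(H) = -8 + H (a(H) = H - 8 = -8 + H)
q(c, w) = 111 (q(c, w) = 25 + 86 = 111)
-(g + q(327, a(B(-4)))) = -(283324 + 111) = -1*283435 = -283435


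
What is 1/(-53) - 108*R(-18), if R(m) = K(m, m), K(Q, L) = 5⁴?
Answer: -3577501/53 ≈ -67500.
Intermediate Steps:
K(Q, L) = 625
R(m) = 625
1/(-53) - 108*R(-18) = 1/(-53) - 108*625 = -1/53 - 67500 = -3577501/53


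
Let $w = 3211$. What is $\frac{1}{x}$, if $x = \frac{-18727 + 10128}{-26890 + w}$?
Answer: $\frac{23679}{8599} \approx 2.7537$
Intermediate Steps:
$x = \frac{8599}{23679}$ ($x = \frac{-18727 + 10128}{-26890 + 3211} = - \frac{8599}{-23679} = \left(-8599\right) \left(- \frac{1}{23679}\right) = \frac{8599}{23679} \approx 0.36315$)
$\frac{1}{x} = \frac{1}{\frac{8599}{23679}} = \frac{23679}{8599}$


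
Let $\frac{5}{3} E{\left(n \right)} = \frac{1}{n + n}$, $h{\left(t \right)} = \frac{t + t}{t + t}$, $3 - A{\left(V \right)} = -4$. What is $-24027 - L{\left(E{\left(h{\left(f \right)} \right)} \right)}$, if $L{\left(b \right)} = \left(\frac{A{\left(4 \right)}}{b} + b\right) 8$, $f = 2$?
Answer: $- \frac{363241}{15} \approx -24216.0$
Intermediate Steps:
$A{\left(V \right)} = 7$ ($A{\left(V \right)} = 3 - -4 = 3 + 4 = 7$)
$h{\left(t \right)} = 1$ ($h{\left(t \right)} = \frac{2 t}{2 t} = 2 t \frac{1}{2 t} = 1$)
$E{\left(n \right)} = \frac{3}{10 n}$ ($E{\left(n \right)} = \frac{3}{5 \left(n + n\right)} = \frac{3}{5 \cdot 2 n} = \frac{3 \frac{1}{2 n}}{5} = \frac{3}{10 n}$)
$L{\left(b \right)} = 8 b + \frac{56}{b}$ ($L{\left(b \right)} = \left(\frac{7}{b} + b\right) 8 = \left(b + \frac{7}{b}\right) 8 = 8 b + \frac{56}{b}$)
$-24027 - L{\left(E{\left(h{\left(f \right)} \right)} \right)} = -24027 - \left(8 \frac{3}{10 \cdot 1} + \frac{56}{\frac{3}{10} \cdot 1^{-1}}\right) = -24027 - \left(8 \cdot \frac{3}{10} \cdot 1 + \frac{56}{\frac{3}{10} \cdot 1}\right) = -24027 - \left(8 \cdot \frac{3}{10} + \frac{56}{\frac{3}{10}}\right) = -24027 - \left(\frac{12}{5} + 56 \cdot \frac{10}{3}\right) = -24027 - \left(\frac{12}{5} + \frac{560}{3}\right) = -24027 - \frac{2836}{15} = - \frac{363241}{15}$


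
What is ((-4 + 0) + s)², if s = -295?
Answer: 89401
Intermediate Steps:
((-4 + 0) + s)² = ((-4 + 0) - 295)² = (-4 - 295)² = (-299)² = 89401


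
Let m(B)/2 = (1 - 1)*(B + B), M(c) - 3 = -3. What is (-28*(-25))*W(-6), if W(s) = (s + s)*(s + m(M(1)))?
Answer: 50400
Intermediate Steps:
M(c) = 0 (M(c) = 3 - 3 = 0)
m(B) = 0 (m(B) = 2*((1 - 1)*(B + B)) = 2*(0*(2*B)) = 2*0 = 0)
W(s) = 2*s² (W(s) = (s + s)*(s + 0) = (2*s)*s = 2*s²)
(-28*(-25))*W(-6) = (-28*(-25))*(2*(-6)²) = 700*(2*36) = 700*72 = 50400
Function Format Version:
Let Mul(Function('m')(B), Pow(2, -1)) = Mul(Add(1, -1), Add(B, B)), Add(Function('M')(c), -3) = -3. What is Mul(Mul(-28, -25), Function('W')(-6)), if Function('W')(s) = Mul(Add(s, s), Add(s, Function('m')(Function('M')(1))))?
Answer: 50400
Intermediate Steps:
Function('M')(c) = 0 (Function('M')(c) = Add(3, -3) = 0)
Function('m')(B) = 0 (Function('m')(B) = Mul(2, Mul(Add(1, -1), Add(B, B))) = Mul(2, Mul(0, Mul(2, B))) = Mul(2, 0) = 0)
Function('W')(s) = Mul(2, Pow(s, 2)) (Function('W')(s) = Mul(Add(s, s), Add(s, 0)) = Mul(Mul(2, s), s) = Mul(2, Pow(s, 2)))
Mul(Mul(-28, -25), Function('W')(-6)) = Mul(Mul(-28, -25), Mul(2, Pow(-6, 2))) = Mul(700, Mul(2, 36)) = Mul(700, 72) = 50400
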